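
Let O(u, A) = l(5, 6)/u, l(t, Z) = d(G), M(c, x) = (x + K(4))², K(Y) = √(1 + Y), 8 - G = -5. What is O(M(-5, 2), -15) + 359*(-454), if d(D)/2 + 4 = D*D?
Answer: -160016 - 1320*√5 ≈ -1.6297e+5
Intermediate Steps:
G = 13 (G = 8 - 1*(-5) = 8 + 5 = 13)
d(D) = -8 + 2*D² (d(D) = -8 + 2*(D*D) = -8 + 2*D²)
M(c, x) = (x + √5)² (M(c, x) = (x + √(1 + 4))² = (x + √5)²)
l(t, Z) = 330 (l(t, Z) = -8 + 2*13² = -8 + 2*169 = -8 + 338 = 330)
O(u, A) = 330/u
O(M(-5, 2), -15) + 359*(-454) = 330/((2 + √5)²) + 359*(-454) = 330/(2 + √5)² - 162986 = -162986 + 330/(2 + √5)²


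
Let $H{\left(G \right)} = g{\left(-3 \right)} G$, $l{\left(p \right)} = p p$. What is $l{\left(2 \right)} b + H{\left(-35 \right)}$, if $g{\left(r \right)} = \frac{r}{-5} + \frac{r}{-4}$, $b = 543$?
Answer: $\frac{8499}{4} \approx 2124.8$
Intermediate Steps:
$l{\left(p \right)} = p^{2}$
$g{\left(r \right)} = - \frac{9 r}{20}$ ($g{\left(r \right)} = r \left(- \frac{1}{5}\right) + r \left(- \frac{1}{4}\right) = - \frac{r}{5} - \frac{r}{4} = - \frac{9 r}{20}$)
$H{\left(G \right)} = \frac{27 G}{20}$ ($H{\left(G \right)} = \left(- \frac{9}{20}\right) \left(-3\right) G = \frac{27 G}{20}$)
$l{\left(2 \right)} b + H{\left(-35 \right)} = 2^{2} \cdot 543 + \frac{27}{20} \left(-35\right) = 4 \cdot 543 - \frac{189}{4} = 2172 - \frac{189}{4} = \frac{8499}{4}$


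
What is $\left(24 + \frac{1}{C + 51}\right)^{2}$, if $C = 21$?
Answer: $\frac{2989441}{5184} \approx 576.67$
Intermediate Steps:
$\left(24 + \frac{1}{C + 51}\right)^{2} = \left(24 + \frac{1}{21 + 51}\right)^{2} = \left(24 + \frac{1}{72}\right)^{2} = \left(\frac{1729}{72}\right)^{2} = \frac{2989441}{5184}$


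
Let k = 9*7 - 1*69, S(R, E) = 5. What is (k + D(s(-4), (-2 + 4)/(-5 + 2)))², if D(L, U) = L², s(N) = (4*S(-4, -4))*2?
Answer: 2540836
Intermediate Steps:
s(N) = 40 (s(N) = (4*5)*2 = 20*2 = 40)
k = -6 (k = 63 - 69 = -6)
(k + D(s(-4), (-2 + 4)/(-5 + 2)))² = (-6 + 40²)² = (-6 + 1600)² = 1594² = 2540836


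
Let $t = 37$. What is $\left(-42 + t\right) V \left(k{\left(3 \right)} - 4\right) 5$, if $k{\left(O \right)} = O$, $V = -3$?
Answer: $-75$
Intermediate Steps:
$\left(-42 + t\right) V \left(k{\left(3 \right)} - 4\right) 5 = \left(-42 + 37\right) \left(- 3 \left(3 - 4\right) 5\right) = - 5 \left(- 3 \left(\left(-1\right) 5\right)\right) = - 5 \left(\left(-3\right) \left(-5\right)\right) = \left(-5\right) 15 = -75$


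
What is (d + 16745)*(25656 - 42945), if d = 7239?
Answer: -414659376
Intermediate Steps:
(d + 16745)*(25656 - 42945) = (7239 + 16745)*(25656 - 42945) = 23984*(-17289) = -414659376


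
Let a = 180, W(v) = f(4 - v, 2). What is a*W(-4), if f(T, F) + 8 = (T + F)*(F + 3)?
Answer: 7560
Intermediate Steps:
f(T, F) = -8 + (3 + F)*(F + T) (f(T, F) = -8 + (T + F)*(F + 3) = -8 + (F + T)*(3 + F) = -8 + (3 + F)*(F + T))
W(v) = 22 - 5*v (W(v) = -8 + 2² + 3*2 + 3*(4 - v) + 2*(4 - v) = -8 + 4 + 6 + (12 - 3*v) + (8 - 2*v) = 22 - 5*v)
a*W(-4) = 180*(22 - 5*(-4)) = 180*(22 + 20) = 180*42 = 7560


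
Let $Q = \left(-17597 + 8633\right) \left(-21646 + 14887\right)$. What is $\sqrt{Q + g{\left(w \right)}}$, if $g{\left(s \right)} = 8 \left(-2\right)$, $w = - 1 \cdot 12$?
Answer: $2 \sqrt{15146915} \approx 7783.8$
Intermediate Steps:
$Q = 60587676$ ($Q = \left(-8964\right) \left(-6759\right) = 60587676$)
$w = -12$ ($w = \left(-1\right) 12 = -12$)
$g{\left(s \right)} = -16$
$\sqrt{Q + g{\left(w \right)}} = \sqrt{60587676 - 16} = \sqrt{60587660} = 2 \sqrt{15146915}$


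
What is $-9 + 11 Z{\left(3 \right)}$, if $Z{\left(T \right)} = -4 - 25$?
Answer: $-328$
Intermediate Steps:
$Z{\left(T \right)} = -29$ ($Z{\left(T \right)} = -4 - 25 = -29$)
$-9 + 11 Z{\left(3 \right)} = -9 + 11 \left(-29\right) = -9 - 319 = -328$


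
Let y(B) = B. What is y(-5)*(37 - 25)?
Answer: -60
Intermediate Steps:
y(-5)*(37 - 25) = -5*(37 - 25) = -5*12 = -60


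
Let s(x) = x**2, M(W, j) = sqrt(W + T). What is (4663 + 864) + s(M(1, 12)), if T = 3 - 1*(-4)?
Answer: 5535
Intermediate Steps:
T = 7 (T = 3 + 4 = 7)
M(W, j) = sqrt(7 + W) (M(W, j) = sqrt(W + 7) = sqrt(7 + W))
(4663 + 864) + s(M(1, 12)) = (4663 + 864) + (sqrt(7 + 1))**2 = 5527 + (sqrt(8))**2 = 5527 + (2*sqrt(2))**2 = 5527 + 8 = 5535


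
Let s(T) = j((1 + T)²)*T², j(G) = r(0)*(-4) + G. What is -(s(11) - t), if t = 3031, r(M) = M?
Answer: -14393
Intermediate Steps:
j(G) = G (j(G) = 0*(-4) + G = 0 + G = G)
s(T) = T²*(1 + T)² (s(T) = (1 + T)²*T² = T²*(1 + T)²)
-(s(11) - t) = -(11²*(1 + 11)² - 1*3031) = -(121*12² - 3031) = -(121*144 - 3031) = -(17424 - 3031) = -1*14393 = -14393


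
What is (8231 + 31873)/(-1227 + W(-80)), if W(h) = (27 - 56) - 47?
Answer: -40104/1303 ≈ -30.778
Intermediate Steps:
W(h) = -76 (W(h) = -29 - 47 = -76)
(8231 + 31873)/(-1227 + W(-80)) = (8231 + 31873)/(-1227 - 76) = 40104/(-1303) = 40104*(-1/1303) = -40104/1303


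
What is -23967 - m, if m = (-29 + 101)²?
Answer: -29151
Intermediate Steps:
m = 5184 (m = 72² = 5184)
-23967 - m = -23967 - 1*5184 = -23967 - 5184 = -29151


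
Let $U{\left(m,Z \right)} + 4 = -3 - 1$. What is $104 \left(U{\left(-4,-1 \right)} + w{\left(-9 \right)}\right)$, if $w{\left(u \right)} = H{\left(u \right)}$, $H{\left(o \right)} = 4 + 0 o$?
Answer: $-416$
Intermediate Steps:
$H{\left(o \right)} = 4$ ($H{\left(o \right)} = 4 + 0 = 4$)
$w{\left(u \right)} = 4$
$U{\left(m,Z \right)} = -8$ ($U{\left(m,Z \right)} = -4 - 4 = -8$)
$104 \left(U{\left(-4,-1 \right)} + w{\left(-9 \right)}\right) = 104 \left(-8 + 4\right) = 104 \left(-4\right) = -416$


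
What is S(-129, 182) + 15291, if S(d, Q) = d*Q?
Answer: -8187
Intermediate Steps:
S(d, Q) = Q*d
S(-129, 182) + 15291 = 182*(-129) + 15291 = -23478 + 15291 = -8187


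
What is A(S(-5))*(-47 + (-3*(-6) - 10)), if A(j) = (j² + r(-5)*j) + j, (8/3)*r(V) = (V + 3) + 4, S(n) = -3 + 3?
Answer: 0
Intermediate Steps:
S(n) = 0
r(V) = 21/8 + 3*V/8 (r(V) = 3*((V + 3) + 4)/8 = 3*((3 + V) + 4)/8 = 3*(7 + V)/8 = 21/8 + 3*V/8)
A(j) = j² + 7*j/4 (A(j) = (j² + (21/8 + (3/8)*(-5))*j) + j = (j² + (21/8 - 15/8)*j) + j = (j² + 3*j/4) + j = j² + 7*j/4)
A(S(-5))*(-47 + (-3*(-6) - 10)) = ((¼)*0*(7 + 4*0))*(-47 + (-3*(-6) - 10)) = ((¼)*0*(7 + 0))*(-47 + (18 - 10)) = ((¼)*0*7)*(-47 + 8) = 0*(-39) = 0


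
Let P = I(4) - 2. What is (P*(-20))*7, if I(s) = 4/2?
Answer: 0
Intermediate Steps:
I(s) = 2 (I(s) = 4*(½) = 2)
P = 0 (P = 2 - 2 = 0)
(P*(-20))*7 = (0*(-20))*7 = 0*7 = 0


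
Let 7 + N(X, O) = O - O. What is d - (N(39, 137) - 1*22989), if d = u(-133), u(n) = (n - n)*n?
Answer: 22996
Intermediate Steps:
N(X, O) = -7 (N(X, O) = -7 + (O - O) = -7 + 0 = -7)
u(n) = 0 (u(n) = 0*n = 0)
d = 0
d - (N(39, 137) - 1*22989) = 0 - (-7 - 1*22989) = 0 - (-7 - 22989) = 0 - 1*(-22996) = 0 + 22996 = 22996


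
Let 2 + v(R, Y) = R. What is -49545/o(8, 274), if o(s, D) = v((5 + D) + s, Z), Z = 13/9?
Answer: -3303/19 ≈ -173.84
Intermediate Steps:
Z = 13/9 (Z = 13*(⅑) = 13/9 ≈ 1.4444)
v(R, Y) = -2 + R
o(s, D) = 3 + D + s (o(s, D) = -2 + ((5 + D) + s) = -2 + (5 + D + s) = 3 + D + s)
-49545/o(8, 274) = -49545/(3 + 274 + 8) = -49545/285 = -49545*1/285 = -3303/19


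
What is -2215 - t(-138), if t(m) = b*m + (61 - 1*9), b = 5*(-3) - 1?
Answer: -4475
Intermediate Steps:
b = -16 (b = -15 - 1 = -16)
t(m) = 52 - 16*m (t(m) = -16*m + (61 - 1*9) = -16*m + (61 - 9) = -16*m + 52 = 52 - 16*m)
-2215 - t(-138) = -2215 - (52 - 16*(-138)) = -2215 - (52 + 2208) = -2215 - 1*2260 = -2215 - 2260 = -4475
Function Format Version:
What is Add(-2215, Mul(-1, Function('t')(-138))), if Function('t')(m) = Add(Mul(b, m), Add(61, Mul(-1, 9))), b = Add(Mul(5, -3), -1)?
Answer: -4475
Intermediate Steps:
b = -16 (b = Add(-15, -1) = -16)
Function('t')(m) = Add(52, Mul(-16, m)) (Function('t')(m) = Add(Mul(-16, m), Add(61, Mul(-1, 9))) = Add(Mul(-16, m), Add(61, -9)) = Add(Mul(-16, m), 52) = Add(52, Mul(-16, m)))
Add(-2215, Mul(-1, Function('t')(-138))) = Add(-2215, Mul(-1, Add(52, Mul(-16, -138)))) = Add(-2215, Mul(-1, Add(52, 2208))) = Add(-2215, Mul(-1, 2260)) = Add(-2215, -2260) = -4475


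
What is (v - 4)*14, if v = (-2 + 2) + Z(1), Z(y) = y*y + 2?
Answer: -14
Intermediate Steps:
Z(y) = 2 + y² (Z(y) = y² + 2 = 2 + y²)
v = 3 (v = (-2 + 2) + (2 + 1²) = 0 + (2 + 1) = 0 + 3 = 3)
(v - 4)*14 = (3 - 4)*14 = -1*14 = -14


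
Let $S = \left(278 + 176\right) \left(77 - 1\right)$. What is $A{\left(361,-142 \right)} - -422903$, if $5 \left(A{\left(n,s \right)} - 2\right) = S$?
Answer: $\frac{2149029}{5} \approx 4.2981 \cdot 10^{5}$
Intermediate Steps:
$S = 34504$ ($S = 454 \cdot 76 = 34504$)
$A{\left(n,s \right)} = \frac{34514}{5}$ ($A{\left(n,s \right)} = 2 + \frac{1}{5} \cdot 34504 = 2 + \frac{34504}{5} = \frac{34514}{5}$)
$A{\left(361,-142 \right)} - -422903 = \frac{34514}{5} - -422903 = \frac{34514}{5} + 422903 = \frac{2149029}{5}$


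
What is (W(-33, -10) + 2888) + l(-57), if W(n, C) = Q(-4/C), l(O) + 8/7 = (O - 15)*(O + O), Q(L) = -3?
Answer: 77643/7 ≈ 11092.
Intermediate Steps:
l(O) = -8/7 + 2*O*(-15 + O) (l(O) = -8/7 + (O - 15)*(O + O) = -8/7 + (-15 + O)*(2*O) = -8/7 + 2*O*(-15 + O))
W(n, C) = -3
(W(-33, -10) + 2888) + l(-57) = (-3 + 2888) + (-8/7 - 30*(-57) + 2*(-57)**2) = 2885 + (-8/7 + 1710 + 2*3249) = 2885 + (-8/7 + 1710 + 6498) = 2885 + 57448/7 = 77643/7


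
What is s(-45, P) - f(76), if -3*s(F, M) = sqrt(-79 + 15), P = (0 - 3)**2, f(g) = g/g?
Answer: -1 - 8*I/3 ≈ -1.0 - 2.6667*I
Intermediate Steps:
f(g) = 1
P = 9 (P = (-3)**2 = 9)
s(F, M) = -8*I/3 (s(F, M) = -sqrt(-79 + 15)/3 = -8*I/3)
s(-45, P) - f(76) = -8*I/3 - 1*1 = -8*I/3 - 1 = -1 - 8*I/3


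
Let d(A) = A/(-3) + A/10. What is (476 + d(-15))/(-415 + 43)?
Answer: -959/744 ≈ -1.2890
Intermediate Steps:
d(A) = -7*A/30 (d(A) = A*(-⅓) + A*(⅒) = -A/3 + A/10 = -7*A/30)
(476 + d(-15))/(-415 + 43) = (476 - 7/30*(-15))/(-415 + 43) = (476 + 7/2)/(-372) = (959/2)*(-1/372) = -959/744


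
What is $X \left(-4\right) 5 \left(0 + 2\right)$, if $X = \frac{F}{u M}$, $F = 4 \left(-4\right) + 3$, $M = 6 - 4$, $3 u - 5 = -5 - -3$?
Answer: $260$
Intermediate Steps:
$u = 1$ ($u = \frac{5}{3} + \frac{-5 - -3}{3} = \frac{5}{3} + \frac{-5 + 3}{3} = \frac{5}{3} + \frac{1}{3} \left(-2\right) = \frac{5}{3} - \frac{2}{3} = 1$)
$M = 2$ ($M = 6 - 4 = 2$)
$F = -13$ ($F = -16 + 3 = -13$)
$X = - \frac{13}{2}$ ($X = - \frac{13}{1 \cdot 2} = - \frac{13}{2} \approx -6.5$)
$X \left(-4\right) 5 \left(0 + 2\right) = \left(- \frac{13}{2}\right) \left(-4\right) 5 \left(0 + 2\right) = 26 \cdot 5 \cdot 2 = 26 \cdot 10 = 260$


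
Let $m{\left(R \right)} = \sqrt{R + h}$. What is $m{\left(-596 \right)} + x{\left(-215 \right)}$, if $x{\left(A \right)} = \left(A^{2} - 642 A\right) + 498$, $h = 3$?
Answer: $184753 + i \sqrt{593} \approx 1.8475 \cdot 10^{5} + 24.352 i$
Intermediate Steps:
$m{\left(R \right)} = \sqrt{3 + R}$ ($m{\left(R \right)} = \sqrt{R + 3} = \sqrt{3 + R}$)
$x{\left(A \right)} = 498 + A^{2} - 642 A$
$m{\left(-596 \right)} + x{\left(-215 \right)} = \sqrt{3 - 596} + \left(498 + \left(-215\right)^{2} - -138030\right) = \sqrt{-593} + \left(498 + 46225 + 138030\right) = i \sqrt{593} + 184753 = 184753 + i \sqrt{593}$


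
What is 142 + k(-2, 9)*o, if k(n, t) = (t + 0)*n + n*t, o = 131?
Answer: -4574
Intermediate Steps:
k(n, t) = 2*n*t (k(n, t) = t*n + n*t = n*t + n*t = 2*n*t)
142 + k(-2, 9)*o = 142 + (2*(-2)*9)*131 = 142 - 36*131 = 142 - 4716 = -4574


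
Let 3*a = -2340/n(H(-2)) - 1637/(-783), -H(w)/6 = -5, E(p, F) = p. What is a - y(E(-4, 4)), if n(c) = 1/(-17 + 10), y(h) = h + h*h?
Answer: 12798989/2349 ≈ 5448.7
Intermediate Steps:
H(w) = 30 (H(w) = -6*(-5) = 30)
y(h) = h + h**2
n(c) = -1/7 (n(c) = 1/(-7) = -1/7)
a = 12827177/2349 (a = (-2340/(-1/7) - 1637/(-783))/3 = (-2340*(-7) - 1637*(-1/783))/3 = (16380 + 1637/783)/3 = (1/3)*(12827177/783) = 12827177/2349 ≈ 5460.7)
a - y(E(-4, 4)) = 12827177/2349 - (-4)*(1 - 4) = 12827177/2349 - (-4)*(-3) = 12827177/2349 - 1*12 = 12827177/2349 - 12 = 12798989/2349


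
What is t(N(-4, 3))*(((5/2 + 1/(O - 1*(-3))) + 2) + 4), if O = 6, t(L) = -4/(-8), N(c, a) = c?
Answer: 155/36 ≈ 4.3056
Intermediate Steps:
t(L) = ½ (t(L) = -4*(-⅛) = ½)
t(N(-4, 3))*(((5/2 + 1/(O - 1*(-3))) + 2) + 4) = (((5/2 + 1/(6 - 1*(-3))) + 2) + 4)/2 = (((5*(½) + 1/(6 + 3)) + 2) + 4)/2 = (((5/2 + 1/9) + 2) + 4)/2 = (((5/2 + 1*(⅑)) + 2) + 4)/2 = (((5/2 + ⅑) + 2) + 4)/2 = ((47/18 + 2) + 4)/2 = (83/18 + 4)/2 = (½)*(155/18) = 155/36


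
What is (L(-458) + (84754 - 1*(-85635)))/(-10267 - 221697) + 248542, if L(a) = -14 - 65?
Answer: 28826313089/115982 ≈ 2.4854e+5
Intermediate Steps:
L(a) = -79
(L(-458) + (84754 - 1*(-85635)))/(-10267 - 221697) + 248542 = (-79 + (84754 - 1*(-85635)))/(-10267 - 221697) + 248542 = (-79 + (84754 + 85635))/(-231964) + 248542 = (-79 + 170389)*(-1/231964) + 248542 = 170310*(-1/231964) + 248542 = -85155/115982 + 248542 = 28826313089/115982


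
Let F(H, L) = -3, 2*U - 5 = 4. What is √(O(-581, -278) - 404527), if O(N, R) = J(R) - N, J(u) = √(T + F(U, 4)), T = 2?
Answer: √(-403946 + I) ≈ 0.e-3 + 635.57*I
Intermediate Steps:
U = 9/2 (U = 5/2 + (½)*4 = 5/2 + 2 = 9/2 ≈ 4.5000)
J(u) = I (J(u) = √(2 - 3) = √(-1) = I)
O(N, R) = I - N
√(O(-581, -278) - 404527) = √((I - 1*(-581)) - 404527) = √((I + 581) - 404527) = √((581 + I) - 404527) = √(-403946 + I)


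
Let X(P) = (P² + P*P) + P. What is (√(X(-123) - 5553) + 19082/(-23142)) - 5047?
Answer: -287726/57 + √24582 ≈ -4891.0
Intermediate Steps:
X(P) = P + 2*P² (X(P) = (P² + P²) + P = 2*P² + P = P + 2*P²)
(√(X(-123) - 5553) + 19082/(-23142)) - 5047 = (√(-123*(1 + 2*(-123)) - 5553) + 19082/(-23142)) - 5047 = (√(-123*(1 - 246) - 5553) + 19082*(-1/23142)) - 5047 = (√(-123*(-245) - 5553) - 47/57) - 5047 = (√(30135 - 5553) - 47/57) - 5047 = (√24582 - 47/57) - 5047 = (-47/57 + √24582) - 5047 = -287726/57 + √24582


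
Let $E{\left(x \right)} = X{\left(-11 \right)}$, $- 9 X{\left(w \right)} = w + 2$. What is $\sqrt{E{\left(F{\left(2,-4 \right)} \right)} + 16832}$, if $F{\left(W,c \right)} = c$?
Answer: $\sqrt{16833} \approx 129.74$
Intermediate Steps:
$X{\left(w \right)} = - \frac{2}{9} - \frac{w}{9}$ ($X{\left(w \right)} = - \frac{w + 2}{9} = - \frac{2 + w}{9} = - \frac{2}{9} - \frac{w}{9}$)
$E{\left(x \right)} = 1$ ($E{\left(x \right)} = - \frac{2}{9} - - \frac{11}{9} = - \frac{2}{9} + \frac{11}{9} = 1$)
$\sqrt{E{\left(F{\left(2,-4 \right)} \right)} + 16832} = \sqrt{1 + 16832} = \sqrt{16833}$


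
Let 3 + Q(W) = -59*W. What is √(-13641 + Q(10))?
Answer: I*√14234 ≈ 119.31*I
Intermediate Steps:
Q(W) = -3 - 59*W
√(-13641 + Q(10)) = √(-13641 + (-3 - 59*10)) = √(-13641 + (-3 - 590)) = √(-13641 - 593) = √(-14234) = I*√14234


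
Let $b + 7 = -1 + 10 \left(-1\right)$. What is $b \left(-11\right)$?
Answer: $198$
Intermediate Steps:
$b = -18$ ($b = -7 + \left(-1 + 10 \left(-1\right)\right) = -7 - 11 = -18$)
$b \left(-11\right) = \left(-18\right) \left(-11\right) = 198$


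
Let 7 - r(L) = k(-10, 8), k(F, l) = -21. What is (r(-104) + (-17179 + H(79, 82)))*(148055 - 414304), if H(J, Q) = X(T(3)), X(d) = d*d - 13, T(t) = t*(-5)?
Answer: 4509991811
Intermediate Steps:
T(t) = -5*t
X(d) = -13 + d**2 (X(d) = d**2 - 13 = -13 + d**2)
H(J, Q) = 212 (H(J, Q) = -13 + (-5*3)**2 = -13 + (-15)**2 = -13 + 225 = 212)
r(L) = 28 (r(L) = 7 - 1*(-21) = 7 + 21 = 28)
(r(-104) + (-17179 + H(79, 82)))*(148055 - 414304) = (28 + (-17179 + 212))*(148055 - 414304) = (28 - 16967)*(-266249) = -16939*(-266249) = 4509991811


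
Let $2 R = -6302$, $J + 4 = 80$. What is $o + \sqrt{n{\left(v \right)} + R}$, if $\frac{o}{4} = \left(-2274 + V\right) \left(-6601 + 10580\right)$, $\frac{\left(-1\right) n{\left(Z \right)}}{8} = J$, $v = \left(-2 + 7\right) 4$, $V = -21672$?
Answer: $-381124536 + i \sqrt{3759} \approx -3.8112 \cdot 10^{8} + 61.311 i$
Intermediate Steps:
$J = 76$ ($J = -4 + 80 = 76$)
$R = -3151$ ($R = \frac{1}{2} \left(-6302\right) = -3151$)
$v = 20$ ($v = 5 \cdot 4 = 20$)
$n{\left(Z \right)} = -608$ ($n{\left(Z \right)} = \left(-8\right) 76 = -608$)
$o = -381124536$ ($o = 4 \left(-2274 - 21672\right) \left(-6601 + 10580\right) = 4 \left(\left(-23946\right) 3979\right) = 4 \left(-95281134\right) = -381124536$)
$o + \sqrt{n{\left(v \right)} + R} = -381124536 + \sqrt{-608 - 3151} = -381124536 + \sqrt{-3759} = -381124536 + i \sqrt{3759}$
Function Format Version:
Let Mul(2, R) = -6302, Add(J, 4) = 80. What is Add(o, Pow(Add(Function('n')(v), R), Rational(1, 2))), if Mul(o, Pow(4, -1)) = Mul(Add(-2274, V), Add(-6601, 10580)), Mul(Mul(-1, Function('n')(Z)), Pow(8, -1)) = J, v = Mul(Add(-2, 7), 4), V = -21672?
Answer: Add(-381124536, Mul(I, Pow(3759, Rational(1, 2)))) ≈ Add(-3.8112e+8, Mul(61.311, I))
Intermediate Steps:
J = 76 (J = Add(-4, 80) = 76)
R = -3151 (R = Mul(Rational(1, 2), -6302) = -3151)
v = 20 (v = Mul(5, 4) = 20)
Function('n')(Z) = -608 (Function('n')(Z) = Mul(-8, 76) = -608)
o = -381124536 (o = Mul(4, Mul(Add(-2274, -21672), Add(-6601, 10580))) = Mul(4, Mul(-23946, 3979)) = Mul(4, -95281134) = -381124536)
Add(o, Pow(Add(Function('n')(v), R), Rational(1, 2))) = Add(-381124536, Pow(Add(-608, -3151), Rational(1, 2))) = Add(-381124536, Pow(-3759, Rational(1, 2))) = Add(-381124536, Mul(I, Pow(3759, Rational(1, 2))))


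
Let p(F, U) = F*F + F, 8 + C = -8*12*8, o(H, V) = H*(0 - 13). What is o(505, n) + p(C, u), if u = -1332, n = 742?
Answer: 594835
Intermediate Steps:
o(H, V) = -13*H (o(H, V) = H*(-13) = -13*H)
C = -776 (C = -8 - 8*12*8 = -8 - 96*8 = -8 - 768 = -776)
p(F, U) = F + F**2 (p(F, U) = F**2 + F = F + F**2)
o(505, n) + p(C, u) = -13*505 - 776*(1 - 776) = -6565 - 776*(-775) = -6565 + 601400 = 594835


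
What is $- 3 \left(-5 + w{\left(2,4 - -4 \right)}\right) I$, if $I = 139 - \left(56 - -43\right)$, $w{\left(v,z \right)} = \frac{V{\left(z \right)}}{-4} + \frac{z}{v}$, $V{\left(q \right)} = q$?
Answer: $360$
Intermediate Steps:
$w{\left(v,z \right)} = - \frac{z}{4} + \frac{z}{v}$ ($w{\left(v,z \right)} = \frac{z}{-4} + \frac{z}{v} = z \left(- \frac{1}{4}\right) + \frac{z}{v} = - \frac{z}{4} + \frac{z}{v}$)
$I = 40$ ($I = 139 - \left(56 + 43\right) = 139 - 99 = 40$)
$- 3 \left(-5 + w{\left(2,4 - -4 \right)}\right) I = - 3 \left(-5 + \left(- \frac{4 - -4}{4} + \frac{4 - -4}{2}\right)\right) 40 = - 3 \left(-5 + \left(- \frac{4 + 4}{4} + \left(4 + 4\right) \frac{1}{2}\right)\right) 40 = - 3 \left(-5 + \left(\left(- \frac{1}{4}\right) 8 + 8 \cdot \frac{1}{2}\right)\right) 40 = - 3 \left(-5 + \left(-2 + 4\right)\right) 40 = - 3 \left(-5 + 2\right) 40 = \left(-3\right) \left(-3\right) 40 = 9 \cdot 40 = 360$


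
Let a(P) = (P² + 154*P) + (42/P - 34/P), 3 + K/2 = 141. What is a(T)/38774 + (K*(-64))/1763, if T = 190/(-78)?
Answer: -99060081231821/9877470416190 ≈ -10.029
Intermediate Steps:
K = 276 (K = -6 + 2*141 = -6 + 282 = 276)
T = -95/39 (T = 190*(-1/78) = -95/39 ≈ -2.4359)
a(P) = P² + 8/P + 154*P (a(P) = (P² + 154*P) + 8/P = P² + 8/P + 154*P)
a(T)/38774 + (K*(-64))/1763 = ((8 + (-95/39)²*(154 - 95/39))/(-95/39))/38774 + (276*(-64))/1763 = -39*(8 + (9025/1521)*(5911/39))/95*(1/38774) - 17664*1/1763 = -39*(8 + 53346775/59319)/95*(1/38774) - 17664/1763 = -39/95*53821327/59319*(1/38774) - 17664/1763 = -53821327/144495*1/38774 - 17664/1763 = -53821327/5602649130 - 17664/1763 = -99060081231821/9877470416190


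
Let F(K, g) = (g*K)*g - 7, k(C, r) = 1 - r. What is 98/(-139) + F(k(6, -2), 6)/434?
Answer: -28493/60326 ≈ -0.47232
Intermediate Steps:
F(K, g) = -7 + K*g² (F(K, g) = (K*g)*g - 7 = K*g² - 7 = -7 + K*g²)
98/(-139) + F(k(6, -2), 6)/434 = 98/(-139) + (-7 + (1 - 1*(-2))*6²)/434 = 98*(-1/139) + (-7 + (1 + 2)*36)*(1/434) = -98/139 + (-7 + 3*36)*(1/434) = -98/139 + (-7 + 108)*(1/434) = -98/139 + 101*(1/434) = -98/139 + 101/434 = -28493/60326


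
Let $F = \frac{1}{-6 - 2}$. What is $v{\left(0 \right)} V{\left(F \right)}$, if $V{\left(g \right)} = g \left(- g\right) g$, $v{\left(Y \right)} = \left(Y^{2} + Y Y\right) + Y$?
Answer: $0$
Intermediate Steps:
$v{\left(Y \right)} = Y + 2 Y^{2}$ ($v{\left(Y \right)} = \left(Y^{2} + Y^{2}\right) + Y = 2 Y^{2} + Y = Y + 2 Y^{2}$)
$F = - \frac{1}{8}$ ($F = \frac{1}{-8} = - \frac{1}{8} \approx -0.125$)
$V{\left(g \right)} = - g^{3}$ ($V{\left(g \right)} = - g^{2} g = - g^{3}$)
$v{\left(0 \right)} V{\left(F \right)} = 0 \left(1 + 2 \cdot 0\right) \left(- \left(- \frac{1}{8}\right)^{3}\right) = 0 \left(1 + 0\right) \left(\left(-1\right) \left(- \frac{1}{512}\right)\right) = 0 \cdot 1 \cdot \frac{1}{512} = 0 \cdot \frac{1}{512} = 0$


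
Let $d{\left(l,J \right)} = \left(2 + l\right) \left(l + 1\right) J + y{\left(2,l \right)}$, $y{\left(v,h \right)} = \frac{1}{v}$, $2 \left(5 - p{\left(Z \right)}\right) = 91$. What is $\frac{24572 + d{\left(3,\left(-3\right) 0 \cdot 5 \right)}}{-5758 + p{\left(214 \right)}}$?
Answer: $- \frac{49145}{11597} \approx -4.2377$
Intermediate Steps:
$p{\left(Z \right)} = - \frac{81}{2}$ ($p{\left(Z \right)} = 5 - \frac{91}{2} = - \frac{81}{2}$)
$d{\left(l,J \right)} = \frac{1}{2} + J \left(1 + l\right) \left(2 + l\right)$ ($d{\left(l,J \right)} = \left(2 + l\right) \left(l + 1\right) J + \frac{1}{2} = \left(2 + l\right) \left(1 + l\right) J + \frac{1}{2} = \left(1 + l\right) \left(2 + l\right) J + \frac{1}{2} = J \left(1 + l\right) \left(2 + l\right) + \frac{1}{2} = \frac{1}{2} + J \left(1 + l\right) \left(2 + l\right)$)
$\frac{24572 + d{\left(3,\left(-3\right) 0 \cdot 5 \right)}}{-5758 + p{\left(214 \right)}} = \frac{24572 + \left(\frac{1}{2} + 2 \left(-3\right) 0 \cdot 5 + \left(-3\right) 0 \cdot 5 \cdot 3^{2} + 3 \left(-3\right) 0 \cdot 5 \cdot 3\right)}{-5758 - \frac{81}{2}} = \frac{24572 + \left(\frac{1}{2} + 2 \cdot 0 \cdot 5 + 0 \cdot 5 \cdot 9 + 3 \cdot 0 \cdot 5 \cdot 3\right)}{- \frac{11597}{2}} = \left(24572 + \left(\frac{1}{2} + 2 \cdot 0 + 0 \cdot 9 + 3 \cdot 0 \cdot 3\right)\right) \left(- \frac{2}{11597}\right) = \left(24572 + \left(\frac{1}{2} + 0 + 0 + 0\right)\right) \left(- \frac{2}{11597}\right) = \left(24572 + \frac{1}{2}\right) \left(- \frac{2}{11597}\right) = \frac{49145}{2} \left(- \frac{2}{11597}\right) = - \frac{49145}{11597}$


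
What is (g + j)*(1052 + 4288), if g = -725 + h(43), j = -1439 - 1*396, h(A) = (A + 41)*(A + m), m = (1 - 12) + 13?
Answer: 6514800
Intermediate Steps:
m = 2 (m = -11 + 13 = 2)
h(A) = (2 + A)*(41 + A) (h(A) = (A + 41)*(A + 2) = (41 + A)*(2 + A) = (2 + A)*(41 + A))
j = -1835 (j = -1439 - 396 = -1835)
g = 3055 (g = -725 + (82 + 43**2 + 43*43) = -725 + (82 + 1849 + 1849) = -725 + 3780 = 3055)
(g + j)*(1052 + 4288) = (3055 - 1835)*(1052 + 4288) = 1220*5340 = 6514800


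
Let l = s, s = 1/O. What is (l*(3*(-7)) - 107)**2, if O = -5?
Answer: 264196/25 ≈ 10568.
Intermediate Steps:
s = -1/5 (s = 1/(-5) = -1/5 ≈ -0.20000)
l = -1/5 ≈ -0.20000
(l*(3*(-7)) - 107)**2 = (-3*(-7)/5 - 107)**2 = (-1/5*(-21) - 107)**2 = (21/5 - 107)**2 = (-514/5)**2 = 264196/25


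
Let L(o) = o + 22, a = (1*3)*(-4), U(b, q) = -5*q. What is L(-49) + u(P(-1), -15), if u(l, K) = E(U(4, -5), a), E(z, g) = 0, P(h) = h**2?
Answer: -27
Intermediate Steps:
a = -12 (a = 3*(-4) = -12)
L(o) = 22 + o
u(l, K) = 0
L(-49) + u(P(-1), -15) = (22 - 49) + 0 = -27 + 0 = -27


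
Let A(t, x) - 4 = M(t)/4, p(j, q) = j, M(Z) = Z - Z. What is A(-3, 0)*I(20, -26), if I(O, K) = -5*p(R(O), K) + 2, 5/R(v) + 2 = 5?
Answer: -76/3 ≈ -25.333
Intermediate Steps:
M(Z) = 0
R(v) = 5/3 (R(v) = 5/(-2 + 5) = 5/3)
A(t, x) = 4 (A(t, x) = 4 + 0/4 = 4 + 0*(¼) = 4 + 0 = 4)
I(O, K) = -19/3 (I(O, K) = -5*5/3 + 2 = -25/3 + 2 = -19/3)
A(-3, 0)*I(20, -26) = 4*(-19/3) = -76/3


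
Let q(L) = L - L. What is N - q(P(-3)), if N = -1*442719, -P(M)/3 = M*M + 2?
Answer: -442719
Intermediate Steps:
P(M) = -6 - 3*M**2 (P(M) = -3*(M*M + 2) = -3*(M**2 + 2) = -3*(2 + M**2) = -6 - 3*M**2)
q(L) = 0
N = -442719
N - q(P(-3)) = -442719 - 1*0 = -442719 + 0 = -442719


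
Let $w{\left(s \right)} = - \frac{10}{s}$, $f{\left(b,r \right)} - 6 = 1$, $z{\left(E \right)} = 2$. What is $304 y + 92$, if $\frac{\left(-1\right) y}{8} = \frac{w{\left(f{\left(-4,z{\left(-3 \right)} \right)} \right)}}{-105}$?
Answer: $\frac{8660}{147} \approx 58.912$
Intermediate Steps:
$f{\left(b,r \right)} = 7$ ($f{\left(b,r \right)} = 6 + 1 = 7$)
$y = - \frac{16}{147}$ ($y = - 8 \frac{\left(-10\right) \frac{1}{7}}{-105} = - 8 \left(-10\right) \frac{1}{7} \left(- \frac{1}{105}\right) = - 8 \left(\left(- \frac{10}{7}\right) \left(- \frac{1}{105}\right)\right) = \left(-8\right) \frac{2}{147} = - \frac{16}{147} \approx -0.10884$)
$304 y + 92 = 304 \left(- \frac{16}{147}\right) + 92 = - \frac{4864}{147} + 92 = \frac{8660}{147}$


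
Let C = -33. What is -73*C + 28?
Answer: 2437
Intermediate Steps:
-73*C + 28 = -73*(-33) + 28 = 2409 + 28 = 2437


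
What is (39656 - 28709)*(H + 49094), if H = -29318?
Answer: 216487872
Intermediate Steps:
(39656 - 28709)*(H + 49094) = (39656 - 28709)*(-29318 + 49094) = 10947*19776 = 216487872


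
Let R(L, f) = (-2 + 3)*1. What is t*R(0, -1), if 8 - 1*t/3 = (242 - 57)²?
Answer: -102651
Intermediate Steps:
R(L, f) = 1 (R(L, f) = 1*1 = 1)
t = -102651 (t = 24 - 3*(242 - 57)² = 24 - 3*185² = 24 - 3*34225 = 24 - 102675 = -102651)
t*R(0, -1) = -102651*1 = -102651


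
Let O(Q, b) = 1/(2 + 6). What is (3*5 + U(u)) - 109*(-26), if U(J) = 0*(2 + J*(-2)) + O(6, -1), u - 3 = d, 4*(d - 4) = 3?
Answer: 22793/8 ≈ 2849.1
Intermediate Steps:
O(Q, b) = ⅛ (O(Q, b) = 1/8 = ⅛)
d = 19/4 (d = 4 + (¼)*3 = 4 + ¾ = 19/4 ≈ 4.7500)
u = 31/4 (u = 3 + 19/4 = 31/4 ≈ 7.7500)
U(J) = ⅛ (U(J) = 0*(2 + J*(-2)) + ⅛ = 0*(2 - 2*J) + ⅛ = 0 + ⅛ = ⅛)
(3*5 + U(u)) - 109*(-26) = (3*5 + ⅛) - 109*(-26) = (15 + ⅛) + 2834 = 121/8 + 2834 = 22793/8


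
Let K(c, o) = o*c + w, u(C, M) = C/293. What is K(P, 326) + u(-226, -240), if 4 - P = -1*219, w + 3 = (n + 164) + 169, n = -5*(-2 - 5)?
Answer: 21407233/293 ≈ 73062.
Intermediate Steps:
n = 35 (n = -5*(-7) = 35)
u(C, M) = C/293 (u(C, M) = C*(1/293) = C/293)
w = 365 (w = -3 + ((35 + 164) + 169) = -3 + (199 + 169) = -3 + 368 = 365)
P = 223 (P = 4 - (-1)*219 = 4 - 1*(-219) = 4 + 219 = 223)
K(c, o) = 365 + c*o (K(c, o) = o*c + 365 = c*o + 365 = 365 + c*o)
K(P, 326) + u(-226, -240) = (365 + 223*326) + (1/293)*(-226) = (365 + 72698) - 226/293 = 73063 - 226/293 = 21407233/293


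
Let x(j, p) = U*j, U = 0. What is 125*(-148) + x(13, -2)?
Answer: -18500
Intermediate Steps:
x(j, p) = 0 (x(j, p) = 0*j = 0)
125*(-148) + x(13, -2) = 125*(-148) + 0 = -18500 + 0 = -18500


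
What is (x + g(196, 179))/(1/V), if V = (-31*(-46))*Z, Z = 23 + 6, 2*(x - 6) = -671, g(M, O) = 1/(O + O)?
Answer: -2439058920/179 ≈ -1.3626e+7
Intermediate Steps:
g(M, O) = 1/(2*O)
x = -659/2 (x = 6 + (1/2)*(-671) = 6 - 671/2 = -659/2 ≈ -329.50)
Z = 29
V = 41354 (V = -31*(-46)*29 = 1426*29 = 41354)
(x + g(196, 179))/(1/V) = (-659/2 + (1/2)/179)/(1/41354) = (-659/2 + (1/2)*(1/179))/(1/41354) = (-659/2 + 1/358)*41354 = -58980/179*41354 = -2439058920/179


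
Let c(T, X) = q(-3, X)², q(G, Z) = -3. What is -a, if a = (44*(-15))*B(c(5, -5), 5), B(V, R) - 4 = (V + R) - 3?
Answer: 9900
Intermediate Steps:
c(T, X) = 9 (c(T, X) = (-3)² = 9)
B(V, R) = 1 + R + V (B(V, R) = 4 + ((V + R) - 3) = 4 + ((R + V) - 3) = 4 + (-3 + R + V) = 1 + R + V)
a = -9900 (a = (44*(-15))*(1 + 5 + 9) = -660*15 = -9900)
-a = -1*(-9900) = 9900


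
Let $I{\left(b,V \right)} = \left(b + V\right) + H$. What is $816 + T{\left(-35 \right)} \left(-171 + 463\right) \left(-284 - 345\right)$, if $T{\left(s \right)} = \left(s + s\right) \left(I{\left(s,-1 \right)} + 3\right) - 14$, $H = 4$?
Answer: $-370273872$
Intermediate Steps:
$I{\left(b,V \right)} = 4 + V + b$ ($I{\left(b,V \right)} = \left(b + V\right) + 4 = \left(V + b\right) + 4 = 4 + V + b$)
$T{\left(s \right)} = -14 + 2 s \left(6 + s\right)$ ($T{\left(s \right)} = \left(s + s\right) \left(\left(4 - 1 + s\right) + 3\right) - 14 = 2 s \left(\left(3 + s\right) + 3\right) - 14 = 2 s \left(6 + s\right) - 14 = -14 + 2 s \left(6 + s\right)$)
$816 + T{\left(-35 \right)} \left(-171 + 463\right) \left(-284 - 345\right) = 816 + \left(-14 + 2 \left(-35\right)^{2} + 12 \left(-35\right)\right) \left(-171 + 463\right) \left(-284 - 345\right) = 816 + \left(-14 + 2 \cdot 1225 - 420\right) 292 \left(-629\right) = 816 + \left(-14 + 2450 - 420\right) \left(-183668\right) = 816 + 2016 \left(-183668\right) = 816 - 370274688 = -370273872$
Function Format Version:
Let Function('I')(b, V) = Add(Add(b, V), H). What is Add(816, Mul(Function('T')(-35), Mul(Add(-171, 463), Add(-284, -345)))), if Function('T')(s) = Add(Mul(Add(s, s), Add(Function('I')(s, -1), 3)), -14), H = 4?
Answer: -370273872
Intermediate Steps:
Function('I')(b, V) = Add(4, V, b) (Function('I')(b, V) = Add(Add(b, V), 4) = Add(Add(V, b), 4) = Add(4, V, b))
Function('T')(s) = Add(-14, Mul(2, s, Add(6, s))) (Function('T')(s) = Add(Mul(Add(s, s), Add(Add(4, -1, s), 3)), -14) = Add(Mul(Mul(2, s), Add(Add(3, s), 3)), -14) = Add(Mul(Mul(2, s), Add(6, s)), -14) = Add(Mul(2, s, Add(6, s)), -14) = Add(-14, Mul(2, s, Add(6, s))))
Add(816, Mul(Function('T')(-35), Mul(Add(-171, 463), Add(-284, -345)))) = Add(816, Mul(Add(-14, Mul(2, Pow(-35, 2)), Mul(12, -35)), Mul(Add(-171, 463), Add(-284, -345)))) = Add(816, Mul(Add(-14, Mul(2, 1225), -420), Mul(292, -629))) = Add(816, Mul(Add(-14, 2450, -420), -183668)) = Add(816, Mul(2016, -183668)) = Add(816, -370274688) = -370273872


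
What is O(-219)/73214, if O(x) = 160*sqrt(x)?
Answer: 80*I*sqrt(219)/36607 ≈ 0.032341*I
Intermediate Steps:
O(-219)/73214 = (160*sqrt(-219))/73214 = (160*(I*sqrt(219)))*(1/73214) = (160*I*sqrt(219))*(1/73214) = 80*I*sqrt(219)/36607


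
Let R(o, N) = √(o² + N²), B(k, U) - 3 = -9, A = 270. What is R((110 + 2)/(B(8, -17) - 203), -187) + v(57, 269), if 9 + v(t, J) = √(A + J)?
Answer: -9 + 7*√11 + √1527493433/209 ≈ 201.22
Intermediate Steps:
B(k, U) = -6 (B(k, U) = 3 - 9 = -6)
v(t, J) = -9 + √(270 + J)
R(o, N) = √(N² + o²)
R((110 + 2)/(B(8, -17) - 203), -187) + v(57, 269) = √((-187)² + ((110 + 2)/(-6 - 203))²) + (-9 + √(270 + 269)) = √(34969 + (112/(-209))²) + (-9 + √539) = √(34969 + (112*(-1/209))²) + (-9 + 7*√11) = √(34969 + (-112/209)²) + (-9 + 7*√11) = √(34969 + 12544/43681) + (-9 + 7*√11) = √(1527493433/43681) + (-9 + 7*√11) = √1527493433/209 + (-9 + 7*√11) = -9 + 7*√11 + √1527493433/209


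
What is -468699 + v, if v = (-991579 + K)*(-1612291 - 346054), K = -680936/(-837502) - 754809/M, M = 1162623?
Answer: 28648189124239057353611/14753016481 ≈ 1.9419e+12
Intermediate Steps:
K = 2416936485/14753016481 (K = -680936/(-837502) - 754809/1162623 = -680936*(-1/837502) - 754809*1/1162623 = 340468/418751 - 22873/35231 = 2416936485/14753016481 ≈ 0.16383)
v = 28648196038963128981830/14753016481 (v = (-991579 + 2416936485/14753016481)*(-1612291 - 346054) = -14628778912277014/14753016481*(-1958345) = 28648196038963128981830/14753016481 ≈ 1.9419e+12)
-468699 + v = -468699 + 28648196038963128981830/14753016481 = 28648189124239057353611/14753016481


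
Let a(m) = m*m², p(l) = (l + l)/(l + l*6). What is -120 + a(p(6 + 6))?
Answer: -41152/343 ≈ -119.98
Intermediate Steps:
p(l) = 2/7 (p(l) = (2*l)/(l + 6*l) = (2*l)/((7*l)) = (2*l)*(1/(7*l)) = 2/7)
a(m) = m³
-120 + a(p(6 + 6)) = -120 + (2/7)³ = -120 + 8/343 = -41152/343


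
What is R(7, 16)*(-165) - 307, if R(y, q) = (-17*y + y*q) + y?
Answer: -307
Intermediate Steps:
R(y, q) = -16*y + q*y (R(y, q) = (-17*y + q*y) + y = -16*y + q*y)
R(7, 16)*(-165) - 307 = (7*(-16 + 16))*(-165) - 307 = (7*0)*(-165) - 307 = 0*(-165) - 307 = 0 - 307 = -307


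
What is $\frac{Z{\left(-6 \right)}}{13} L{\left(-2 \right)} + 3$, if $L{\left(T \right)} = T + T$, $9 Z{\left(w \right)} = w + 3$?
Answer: $\frac{121}{39} \approx 3.1026$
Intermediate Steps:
$Z{\left(w \right)} = \frac{1}{3} + \frac{w}{9}$ ($Z{\left(w \right)} = \frac{w + 3}{9} = \frac{3 + w}{9} = \frac{1}{3} + \frac{w}{9}$)
$L{\left(T \right)} = 2 T$
$\frac{Z{\left(-6 \right)}}{13} L{\left(-2 \right)} + 3 = \frac{\frac{1}{3} + \frac{1}{9} \left(-6\right)}{13} \cdot 2 \left(-2\right) + 3 = \left(\frac{1}{3} - \frac{2}{3}\right) \frac{1}{13} \left(-4\right) + 3 = \left(- \frac{1}{3}\right) \frac{1}{13} \left(-4\right) + 3 = \left(- \frac{1}{39}\right) \left(-4\right) + 3 = \frac{4}{39} + 3 = \frac{121}{39}$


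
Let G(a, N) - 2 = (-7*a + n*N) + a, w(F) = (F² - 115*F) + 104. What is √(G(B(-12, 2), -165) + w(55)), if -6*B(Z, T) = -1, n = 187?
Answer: 5*I*√1362 ≈ 184.53*I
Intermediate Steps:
B(Z, T) = ⅙ (B(Z, T) = -⅙*(-1) = ⅙)
w(F) = 104 + F² - 115*F
G(a, N) = 2 - 6*a + 187*N (G(a, N) = 2 + ((-7*a + 187*N) + a) = 2 + (-6*a + 187*N) = 2 - 6*a + 187*N)
√(G(B(-12, 2), -165) + w(55)) = √((2 - 6*⅙ + 187*(-165)) + (104 + 55² - 115*55)) = √((2 - 1 - 30855) + (104 + 3025 - 6325)) = √(-30854 - 3196) = √(-34050) = 5*I*√1362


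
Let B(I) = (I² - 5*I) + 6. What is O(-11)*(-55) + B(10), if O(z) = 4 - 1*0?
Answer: -164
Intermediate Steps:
O(z) = 4 (O(z) = 4 + 0 = 4)
B(I) = 6 + I² - 5*I
O(-11)*(-55) + B(10) = 4*(-55) + (6 + 10² - 5*10) = -220 + (6 + 100 - 50) = -220 + 56 = -164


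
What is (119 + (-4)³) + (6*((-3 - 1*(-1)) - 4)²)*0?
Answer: 55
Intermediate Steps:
(119 + (-4)³) + (6*((-3 - 1*(-1)) - 4)²)*0 = (119 - 64) + (6*((-3 + 1) - 4)²)*0 = 55 + (6*(-2 - 4)²)*0 = 55 + (6*(-6)²)*0 = 55 + (6*36)*0 = 55 + 216*0 = 55 + 0 = 55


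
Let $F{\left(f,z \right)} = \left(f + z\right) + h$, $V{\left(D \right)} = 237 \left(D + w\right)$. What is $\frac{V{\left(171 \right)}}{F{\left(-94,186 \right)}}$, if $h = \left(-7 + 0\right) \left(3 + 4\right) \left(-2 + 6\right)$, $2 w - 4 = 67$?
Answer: $- \frac{97881}{208} \approx -470.58$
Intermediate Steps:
$w = \frac{71}{2}$ ($w = 2 + \frac{1}{2} \cdot 67 = 2 + \frac{67}{2} = \frac{71}{2} \approx 35.5$)
$V{\left(D \right)} = \frac{16827}{2} + 237 D$ ($V{\left(D \right)} = 237 \left(D + \frac{71}{2}\right) = 237 \left(\frac{71}{2} + D\right) = \frac{16827}{2} + 237 D$)
$h = -196$ ($h = - 7 \cdot 7 \cdot 4 = \left(-7\right) 28 = -196$)
$F{\left(f,z \right)} = -196 + f + z$ ($F{\left(f,z \right)} = \left(f + z\right) - 196 = -196 + f + z$)
$\frac{V{\left(171 \right)}}{F{\left(-94,186 \right)}} = \frac{\frac{16827}{2} + 237 \cdot 171}{-196 - 94 + 186} = \frac{\frac{16827}{2} + 40527}{-104} = \frac{97881}{2} \left(- \frac{1}{104}\right) = - \frac{97881}{208}$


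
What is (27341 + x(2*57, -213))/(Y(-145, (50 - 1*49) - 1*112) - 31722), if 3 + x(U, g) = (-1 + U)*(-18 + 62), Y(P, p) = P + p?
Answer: -16155/15989 ≈ -1.0104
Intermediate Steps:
x(U, g) = -47 + 44*U (x(U, g) = -3 + (-1 + U)*(-18 + 62) = -3 + (-1 + U)*44 = -3 + (-44 + 44*U) = -47 + 44*U)
(27341 + x(2*57, -213))/(Y(-145, (50 - 1*49) - 1*112) - 31722) = (27341 + (-47 + 44*(2*57)))/((-145 + ((50 - 1*49) - 1*112)) - 31722) = (27341 + (-47 + 44*114))/((-145 + ((50 - 49) - 112)) - 31722) = (27341 + (-47 + 5016))/((-145 + (1 - 112)) - 31722) = (27341 + 4969)/((-145 - 111) - 31722) = 32310/(-256 - 31722) = 32310/(-31978) = 32310*(-1/31978) = -16155/15989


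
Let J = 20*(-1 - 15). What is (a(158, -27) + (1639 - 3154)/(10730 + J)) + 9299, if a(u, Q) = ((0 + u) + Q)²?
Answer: 18363139/694 ≈ 26460.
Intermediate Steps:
a(u, Q) = (Q + u)² (a(u, Q) = (u + Q)² = (Q + u)²)
J = -320 (J = 20*(-16) = -320)
(a(158, -27) + (1639 - 3154)/(10730 + J)) + 9299 = ((-27 + 158)² + (1639 - 3154)/(10730 - 320)) + 9299 = (131² - 1515/10410) + 9299 = (17161 - 1515*1/10410) + 9299 = (17161 - 101/694) + 9299 = 11909633/694 + 9299 = 18363139/694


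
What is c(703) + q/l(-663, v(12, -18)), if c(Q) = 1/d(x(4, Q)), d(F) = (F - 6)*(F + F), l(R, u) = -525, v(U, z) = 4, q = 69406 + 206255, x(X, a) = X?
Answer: -1470367/2800 ≈ -525.13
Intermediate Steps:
q = 275661
d(F) = 2*F*(-6 + F) (d(F) = (-6 + F)*(2*F) = 2*F*(-6 + F))
c(Q) = -1/16 (c(Q) = 1/(2*4*(-6 + 4)) = 1/(2*4*(-2)) = 1/(-16) = -1/16)
c(703) + q/l(-663, v(12, -18)) = -1/16 + 275661/(-525) = -1/16 + 275661*(-1/525) = -1/16 - 91887/175 = -1470367/2800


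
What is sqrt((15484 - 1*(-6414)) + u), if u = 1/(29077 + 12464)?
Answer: sqrt(37788386246079)/41541 ≈ 147.98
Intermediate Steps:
u = 1/41541 ≈ 2.4073e-5
sqrt((15484 - 1*(-6414)) + u) = sqrt((15484 - 1*(-6414)) + 1/41541) = sqrt((15484 + 6414) + 1/41541) = sqrt(21898 + 1/41541) = sqrt(909664819/41541) = sqrt(37788386246079)/41541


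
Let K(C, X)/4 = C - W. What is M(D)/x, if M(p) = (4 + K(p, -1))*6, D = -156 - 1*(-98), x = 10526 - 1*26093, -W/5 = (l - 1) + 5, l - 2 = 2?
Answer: 136/5189 ≈ 0.026209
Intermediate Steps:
l = 4 (l = 2 + 2 = 4)
W = -40 (W = -5*((4 - 1) + 5) = -5*(3 + 5) = -5*8 = -40)
x = -15567 (x = 10526 - 26093 = -15567)
K(C, X) = 160 + 4*C (K(C, X) = 4*(C - 1*(-40)) = 4*(C + 40) = 4*(40 + C) = 160 + 4*C)
D = -58 (D = -156 + 98 = -58)
M(p) = 984 + 24*p (M(p) = (4 + (160 + 4*p))*6 = (164 + 4*p)*6 = 984 + 24*p)
M(D)/x = (984 + 24*(-58))/(-15567) = (984 - 1392)*(-1/15567) = -408*(-1/15567) = 136/5189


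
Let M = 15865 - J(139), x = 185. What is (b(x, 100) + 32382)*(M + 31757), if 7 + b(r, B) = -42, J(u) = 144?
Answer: 1535106174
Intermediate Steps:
b(r, B) = -49 (b(r, B) = -7 - 42 = -49)
M = 15721 (M = 15865 - 1*144 = 15865 - 144 = 15721)
(b(x, 100) + 32382)*(M + 31757) = (-49 + 32382)*(15721 + 31757) = 32333*47478 = 1535106174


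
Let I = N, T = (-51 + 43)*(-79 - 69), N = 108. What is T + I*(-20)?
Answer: -976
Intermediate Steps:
T = 1184 (T = -8*(-148) = 1184)
I = 108
T + I*(-20) = 1184 + 108*(-20) = 1184 - 2160 = -976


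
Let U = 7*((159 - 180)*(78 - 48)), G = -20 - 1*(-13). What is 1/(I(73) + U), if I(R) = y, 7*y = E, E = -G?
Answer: -1/4409 ≈ -0.00022681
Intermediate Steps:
G = -7 (G = -20 + 13 = -7)
E = 7 (E = -1*(-7) = 7)
y = 1 (y = (⅐)*7 = 1)
U = -4410 (U = 7*(-21*30) = 7*(-630) = -4410)
I(R) = 1
1/(I(73) + U) = 1/(1 - 4410) = 1/(-4409) = -1/4409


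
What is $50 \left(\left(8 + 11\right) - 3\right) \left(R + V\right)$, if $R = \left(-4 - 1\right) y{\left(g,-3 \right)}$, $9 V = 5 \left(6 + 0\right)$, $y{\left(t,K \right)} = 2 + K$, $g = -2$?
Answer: $\frac{20000}{3} \approx 6666.7$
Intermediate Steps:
$V = \frac{10}{3}$ ($V = \frac{5 \left(6 + 0\right)}{9} = \frac{5 \cdot 6}{9} = \frac{1}{9} \cdot 30 = \frac{10}{3} \approx 3.3333$)
$R = 5$ ($R = \left(-4 - 1\right) \left(2 - 3\right) = \left(-5\right) \left(-1\right) = 5$)
$50 \left(\left(8 + 11\right) - 3\right) \left(R + V\right) = 50 \left(\left(8 + 11\right) - 3\right) \left(5 + \frac{10}{3}\right) = 50 \left(19 - 3\right) \frac{25}{3} = 50 \cdot 16 \cdot \frac{25}{3} = 50 \cdot \frac{400}{3} = \frac{20000}{3}$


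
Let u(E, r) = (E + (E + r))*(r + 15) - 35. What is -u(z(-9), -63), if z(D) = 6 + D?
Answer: -3277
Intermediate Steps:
u(E, r) = -35 + (15 + r)*(r + 2*E) (u(E, r) = (r + 2*E)*(15 + r) - 35 = (15 + r)*(r + 2*E) - 35 = -35 + (15 + r)*(r + 2*E))
-u(z(-9), -63) = -(-35 + (-63)² + 15*(-63) + 30*(6 - 9) + 2*(6 - 9)*(-63)) = -(-35 + 3969 - 945 + 30*(-3) + 2*(-3)*(-63)) = -(-35 + 3969 - 945 - 90 + 378) = -1*3277 = -3277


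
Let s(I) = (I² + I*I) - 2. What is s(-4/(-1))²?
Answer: 900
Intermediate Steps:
s(I) = -2 + 2*I² (s(I) = (I² + I²) - 2 = 2*I² - 2 = -2 + 2*I²)
s(-4/(-1))² = (-2 + 2*(-4/(-1))²)² = (-2 + 2*(-4*(-1))²)² = (-2 + 2*4²)² = (-2 + 2*16)² = (-2 + 32)² = 30² = 900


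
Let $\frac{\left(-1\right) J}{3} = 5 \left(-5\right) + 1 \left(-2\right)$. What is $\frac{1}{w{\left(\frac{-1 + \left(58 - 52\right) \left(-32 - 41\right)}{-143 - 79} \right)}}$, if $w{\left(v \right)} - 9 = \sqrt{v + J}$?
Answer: $- \frac{1998}{439} + \frac{13 \sqrt{24198}}{439} \approx 0.055221$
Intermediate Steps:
$J = 81$ ($J = - 3 \left(5 \left(-5\right) + 1 \left(-2\right)\right) = - 3 \left(-25 - 2\right) = \left(-3\right) \left(-27\right) = 81$)
$w{\left(v \right)} = 9 + \sqrt{81 + v}$ ($w{\left(v \right)} = 9 + \sqrt{v + 81} = 9 + \sqrt{81 + v}$)
$\frac{1}{w{\left(\frac{-1 + \left(58 - 52\right) \left(-32 - 41\right)}{-143 - 79} \right)}} = \frac{1}{9 + \sqrt{81 + \frac{-1 + \left(58 - 52\right) \left(-32 - 41\right)}{-143 - 79}}} = \frac{1}{9 + \sqrt{81 + \frac{-1 + 6 \left(-73\right)}{-222}}} = \frac{1}{9 + \sqrt{81 + \left(-1 - 438\right) \left(- \frac{1}{222}\right)}} = \frac{1}{9 + \sqrt{81 - - \frac{439}{222}}} = \frac{1}{9 + \sqrt{81 + \frac{439}{222}}} = \frac{1}{9 + \sqrt{\frac{18421}{222}}} = \frac{1}{9 + \frac{13 \sqrt{24198}}{222}}$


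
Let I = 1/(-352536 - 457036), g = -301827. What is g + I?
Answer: -244350688045/809572 ≈ -3.0183e+5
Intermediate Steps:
I = -1/809572 (I = 1/(-809572) = -1/809572 ≈ -1.2352e-6)
g + I = -301827 - 1/809572 = -244350688045/809572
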